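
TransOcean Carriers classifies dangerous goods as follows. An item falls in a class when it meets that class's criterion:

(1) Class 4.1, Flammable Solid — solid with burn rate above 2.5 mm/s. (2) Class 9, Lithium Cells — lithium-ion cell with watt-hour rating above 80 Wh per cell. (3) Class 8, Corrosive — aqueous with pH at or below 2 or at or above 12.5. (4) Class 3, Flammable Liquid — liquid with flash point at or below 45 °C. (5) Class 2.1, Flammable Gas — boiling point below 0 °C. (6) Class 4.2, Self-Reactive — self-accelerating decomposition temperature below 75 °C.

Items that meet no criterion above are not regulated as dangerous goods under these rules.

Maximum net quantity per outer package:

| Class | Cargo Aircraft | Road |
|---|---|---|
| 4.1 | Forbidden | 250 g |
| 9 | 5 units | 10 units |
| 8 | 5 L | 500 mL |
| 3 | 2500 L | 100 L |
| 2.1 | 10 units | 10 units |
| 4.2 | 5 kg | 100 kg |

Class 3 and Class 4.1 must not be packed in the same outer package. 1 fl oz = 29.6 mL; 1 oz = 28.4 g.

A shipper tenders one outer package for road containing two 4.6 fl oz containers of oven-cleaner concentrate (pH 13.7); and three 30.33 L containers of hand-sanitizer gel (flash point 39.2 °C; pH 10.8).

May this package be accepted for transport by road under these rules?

The oven-cleaner concentrate has pH 13.7, which is ≥ 12.5, so it is Class 8 (Corrosive).
Hand-sanitizer gel: flash point 39.2 °C ≤ 45 °C → Class 3 (Flammable Liquid).
Class 3 quantity: three 30.33 L containers = 90.99 L.
90.99 L ≤ 100 L (road limit, Class 3) — within limit.
Class 8 quantity: two 4.6 fl oz containers = 272.32 mL.
That is within the Class 8 road limit of 500 mL.
The segregation rule (Class 3 with Class 4.1) does not apply to Class 3 with Class 8.
Every hazard class is within its road limit and no segregation rule is violated.

Yes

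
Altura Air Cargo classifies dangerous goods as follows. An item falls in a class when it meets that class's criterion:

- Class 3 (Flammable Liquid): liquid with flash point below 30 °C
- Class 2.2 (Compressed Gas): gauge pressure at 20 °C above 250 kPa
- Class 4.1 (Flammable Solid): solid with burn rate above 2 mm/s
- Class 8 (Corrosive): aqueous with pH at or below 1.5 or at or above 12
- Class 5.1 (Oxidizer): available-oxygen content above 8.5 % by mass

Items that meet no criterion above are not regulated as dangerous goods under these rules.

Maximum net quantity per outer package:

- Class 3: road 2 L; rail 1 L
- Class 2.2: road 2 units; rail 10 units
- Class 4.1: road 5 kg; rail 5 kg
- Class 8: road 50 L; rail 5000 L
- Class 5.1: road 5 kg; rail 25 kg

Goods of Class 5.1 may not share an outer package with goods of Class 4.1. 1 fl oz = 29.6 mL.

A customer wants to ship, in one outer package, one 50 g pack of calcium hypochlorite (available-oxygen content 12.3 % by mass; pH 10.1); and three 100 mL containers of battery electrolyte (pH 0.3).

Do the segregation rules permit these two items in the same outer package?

Calcium hypochlorite: available-oxygen content 12.3 % by mass > 8.5 % by mass → Class 5.1 (Oxidizer).
The battery electrolyte has pH 0.3, which is ≤ 1.5, so it is Class 8 (Corrosive).
No segregation rule bars Class 5.1 with Class 8.

Yes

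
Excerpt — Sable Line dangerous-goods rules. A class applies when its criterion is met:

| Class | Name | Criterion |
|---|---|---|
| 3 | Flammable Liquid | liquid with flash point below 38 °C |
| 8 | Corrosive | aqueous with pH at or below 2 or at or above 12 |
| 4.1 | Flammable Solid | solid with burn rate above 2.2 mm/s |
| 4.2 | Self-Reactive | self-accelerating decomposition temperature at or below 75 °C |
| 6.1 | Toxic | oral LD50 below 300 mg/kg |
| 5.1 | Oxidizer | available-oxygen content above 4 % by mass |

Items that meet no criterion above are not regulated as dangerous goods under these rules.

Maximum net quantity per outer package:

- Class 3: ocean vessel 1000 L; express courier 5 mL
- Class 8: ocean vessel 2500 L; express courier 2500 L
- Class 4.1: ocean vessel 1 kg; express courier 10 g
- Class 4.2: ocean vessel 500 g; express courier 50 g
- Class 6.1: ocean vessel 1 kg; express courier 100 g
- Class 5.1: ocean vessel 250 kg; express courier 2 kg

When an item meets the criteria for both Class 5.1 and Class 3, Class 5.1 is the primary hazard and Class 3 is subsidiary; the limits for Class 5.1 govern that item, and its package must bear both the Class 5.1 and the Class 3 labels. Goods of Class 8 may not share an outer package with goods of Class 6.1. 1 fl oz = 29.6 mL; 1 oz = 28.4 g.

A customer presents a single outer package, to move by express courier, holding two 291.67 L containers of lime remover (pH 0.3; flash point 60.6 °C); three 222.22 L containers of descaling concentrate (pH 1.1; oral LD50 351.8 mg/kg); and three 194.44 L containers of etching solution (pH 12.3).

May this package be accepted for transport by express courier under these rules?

Yes

With pH 0.3 (≤ 2), the lime remover falls in Class 8.
With pH 1.1 (≤ 2), the descaling concentrate falls in Class 8.
Etching solution: pH 12.3 ≥ 12 → Class 8 (Corrosive).
Total Class 8: (two 291.67 L containers = 583.34 L) + (three 222.22 L containers = 666.66 L) + (three 194.44 L containers = 583.32 L) = 1833.32 L.
1833.32 L is within the express courier limit of 2500 L for Class 8.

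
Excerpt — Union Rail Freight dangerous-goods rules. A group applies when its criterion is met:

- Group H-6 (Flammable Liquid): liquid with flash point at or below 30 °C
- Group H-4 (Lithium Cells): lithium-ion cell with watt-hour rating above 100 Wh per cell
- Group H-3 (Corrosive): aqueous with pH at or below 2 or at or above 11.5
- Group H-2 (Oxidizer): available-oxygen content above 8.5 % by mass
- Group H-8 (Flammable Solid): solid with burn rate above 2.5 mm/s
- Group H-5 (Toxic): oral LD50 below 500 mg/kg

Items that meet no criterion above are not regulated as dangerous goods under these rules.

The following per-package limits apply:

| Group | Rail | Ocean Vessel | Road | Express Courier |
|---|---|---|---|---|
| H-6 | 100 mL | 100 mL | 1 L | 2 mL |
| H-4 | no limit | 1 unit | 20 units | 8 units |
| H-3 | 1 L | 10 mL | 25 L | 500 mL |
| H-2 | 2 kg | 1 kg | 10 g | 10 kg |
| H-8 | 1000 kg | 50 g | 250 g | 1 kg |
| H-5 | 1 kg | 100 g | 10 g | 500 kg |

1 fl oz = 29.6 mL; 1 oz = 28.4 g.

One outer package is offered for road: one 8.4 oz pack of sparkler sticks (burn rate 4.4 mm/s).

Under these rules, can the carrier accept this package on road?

Yes

Sparkler sticks: burn rate 4.4 mm/s > 2.5 mm/s → Group H-8 (Flammable Solid).
Group H-8 quantity: one 8.4 oz pack = 238.56 g.
238.56 g ≤ 250 g (road limit, Group H-8) — within limit.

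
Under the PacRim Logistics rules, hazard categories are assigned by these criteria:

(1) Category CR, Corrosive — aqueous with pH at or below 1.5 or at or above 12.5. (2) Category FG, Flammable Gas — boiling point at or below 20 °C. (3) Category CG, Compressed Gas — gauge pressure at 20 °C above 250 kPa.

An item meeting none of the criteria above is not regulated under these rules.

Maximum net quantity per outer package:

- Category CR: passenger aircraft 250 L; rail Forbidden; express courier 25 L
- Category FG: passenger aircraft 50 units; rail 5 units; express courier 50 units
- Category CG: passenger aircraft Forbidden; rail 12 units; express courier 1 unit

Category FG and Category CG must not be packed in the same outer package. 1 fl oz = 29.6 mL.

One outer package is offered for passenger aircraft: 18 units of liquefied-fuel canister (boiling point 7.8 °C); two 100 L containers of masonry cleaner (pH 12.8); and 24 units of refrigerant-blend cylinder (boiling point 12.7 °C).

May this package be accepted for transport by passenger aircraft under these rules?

Liquefied-fuel canister: boiling point 7.8 °C ≤ 20 °C → Category FG (Flammable Gas).
Masonry cleaner: pH 12.8 ≥ 12.5 → Category CR (Corrosive).
Boiling point 12.7 °C meets the Category FG criterion (Flammable Gas), so the refrigerant-blend cylinder is Category FG.
Total Category FG: 18 units + 24 units = 42 units.
That is within the Category FG passenger aircraft limit of 50 units.
Category CR quantity: two 100 L containers = 200 L.
200 L is within the passenger aircraft limit of 250 L for Category CR.
The segregation rule (Category FG with Category CG) does not apply to Category FG with Category CR.
Every hazard category is within its passenger aircraft limit and no segregation rule is violated.

Yes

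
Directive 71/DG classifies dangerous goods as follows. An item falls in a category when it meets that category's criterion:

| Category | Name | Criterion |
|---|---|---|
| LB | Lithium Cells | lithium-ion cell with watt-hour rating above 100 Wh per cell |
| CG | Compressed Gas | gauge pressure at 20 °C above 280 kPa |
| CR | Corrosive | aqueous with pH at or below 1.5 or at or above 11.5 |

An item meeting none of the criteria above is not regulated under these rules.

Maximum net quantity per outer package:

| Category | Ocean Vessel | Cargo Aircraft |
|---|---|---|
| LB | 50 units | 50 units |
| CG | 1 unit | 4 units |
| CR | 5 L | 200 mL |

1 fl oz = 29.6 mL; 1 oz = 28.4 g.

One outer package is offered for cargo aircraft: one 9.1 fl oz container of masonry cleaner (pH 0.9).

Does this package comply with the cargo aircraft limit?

No

The masonry cleaner has pH 0.9, which is ≤ 1.5, so it is Category CR (Corrosive).
Category CR quantity: one 9.1 fl oz container = 269.36 mL.
That exceeds the Category CR cargo aircraft limit of 200 mL.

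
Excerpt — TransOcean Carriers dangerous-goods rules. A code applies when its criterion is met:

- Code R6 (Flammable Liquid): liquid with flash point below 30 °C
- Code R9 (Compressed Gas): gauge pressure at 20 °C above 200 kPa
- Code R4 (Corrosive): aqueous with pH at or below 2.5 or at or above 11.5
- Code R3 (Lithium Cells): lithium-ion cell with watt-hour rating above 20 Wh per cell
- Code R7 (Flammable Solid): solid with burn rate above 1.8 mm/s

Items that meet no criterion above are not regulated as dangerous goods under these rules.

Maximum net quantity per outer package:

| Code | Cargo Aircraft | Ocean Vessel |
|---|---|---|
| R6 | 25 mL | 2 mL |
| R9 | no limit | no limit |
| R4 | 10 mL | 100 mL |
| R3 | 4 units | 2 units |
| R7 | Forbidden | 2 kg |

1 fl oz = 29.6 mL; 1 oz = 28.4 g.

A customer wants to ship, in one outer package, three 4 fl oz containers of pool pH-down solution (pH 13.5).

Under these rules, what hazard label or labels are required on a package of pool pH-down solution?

With pH 13.5 (≥ 11.5), the pool pH-down solution falls in Code R4.
Only the Code R4 label is required.

Code R4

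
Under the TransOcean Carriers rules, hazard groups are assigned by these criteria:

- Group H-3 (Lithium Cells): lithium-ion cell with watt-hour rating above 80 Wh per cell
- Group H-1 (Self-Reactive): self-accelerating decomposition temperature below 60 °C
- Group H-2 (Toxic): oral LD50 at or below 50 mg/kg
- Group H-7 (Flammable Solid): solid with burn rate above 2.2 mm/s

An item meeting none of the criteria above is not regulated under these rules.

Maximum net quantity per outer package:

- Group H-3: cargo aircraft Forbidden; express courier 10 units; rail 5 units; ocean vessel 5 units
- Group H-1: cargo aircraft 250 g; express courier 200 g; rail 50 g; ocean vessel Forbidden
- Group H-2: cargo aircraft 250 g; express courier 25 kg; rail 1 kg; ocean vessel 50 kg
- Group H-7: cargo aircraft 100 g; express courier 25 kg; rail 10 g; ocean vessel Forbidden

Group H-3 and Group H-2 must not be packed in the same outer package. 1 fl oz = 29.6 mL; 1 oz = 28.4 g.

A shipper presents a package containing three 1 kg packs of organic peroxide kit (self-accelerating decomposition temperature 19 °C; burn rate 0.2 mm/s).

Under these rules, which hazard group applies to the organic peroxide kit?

The organic peroxide kit has self-accelerating decomposition temperature 19 °C, which is < 60 °C, so it is Group H-1 (Self-Reactive).

Group H-1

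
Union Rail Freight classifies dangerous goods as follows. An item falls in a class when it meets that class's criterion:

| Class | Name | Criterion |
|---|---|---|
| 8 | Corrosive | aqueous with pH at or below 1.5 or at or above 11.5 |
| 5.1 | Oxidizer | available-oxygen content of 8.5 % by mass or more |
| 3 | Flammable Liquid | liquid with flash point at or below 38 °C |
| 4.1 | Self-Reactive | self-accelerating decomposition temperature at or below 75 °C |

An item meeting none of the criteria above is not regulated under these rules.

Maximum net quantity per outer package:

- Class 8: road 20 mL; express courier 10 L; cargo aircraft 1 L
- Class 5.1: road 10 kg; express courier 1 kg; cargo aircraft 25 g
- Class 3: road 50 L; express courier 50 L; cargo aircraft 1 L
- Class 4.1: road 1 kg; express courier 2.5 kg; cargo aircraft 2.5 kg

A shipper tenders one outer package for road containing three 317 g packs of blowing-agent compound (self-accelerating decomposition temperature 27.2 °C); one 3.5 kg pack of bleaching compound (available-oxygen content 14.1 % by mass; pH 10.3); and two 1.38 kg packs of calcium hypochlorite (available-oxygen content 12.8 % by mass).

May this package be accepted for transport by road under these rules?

Yes

With self-accelerating decomposition temperature 27.2 °C (≤ 75 °C), the blowing-agent compound falls in Class 4.1.
The bleaching compound has available-oxygen content 14.1 % by mass, which is ≥ 8.5 % by mass, so it is Class 5.1 (Oxidizer).
Available-oxygen content 12.8 % by mass meets the Class 5.1 criterion (Oxidizer), so the calcium hypochlorite is Class 5.1.
Total Class 5.1: 3.5 kg + (two 1.38 kg packs = 2.76 kg) = 6.26 kg.
6.26 kg is within the road limit of 10 kg for Class 5.1.
Class 4.1 quantity: three 317 g packs = 951 g.
951 g is within the road limit of 1 kg for Class 4.1.
Every hazard class is within its road limit and no segregation rule is violated.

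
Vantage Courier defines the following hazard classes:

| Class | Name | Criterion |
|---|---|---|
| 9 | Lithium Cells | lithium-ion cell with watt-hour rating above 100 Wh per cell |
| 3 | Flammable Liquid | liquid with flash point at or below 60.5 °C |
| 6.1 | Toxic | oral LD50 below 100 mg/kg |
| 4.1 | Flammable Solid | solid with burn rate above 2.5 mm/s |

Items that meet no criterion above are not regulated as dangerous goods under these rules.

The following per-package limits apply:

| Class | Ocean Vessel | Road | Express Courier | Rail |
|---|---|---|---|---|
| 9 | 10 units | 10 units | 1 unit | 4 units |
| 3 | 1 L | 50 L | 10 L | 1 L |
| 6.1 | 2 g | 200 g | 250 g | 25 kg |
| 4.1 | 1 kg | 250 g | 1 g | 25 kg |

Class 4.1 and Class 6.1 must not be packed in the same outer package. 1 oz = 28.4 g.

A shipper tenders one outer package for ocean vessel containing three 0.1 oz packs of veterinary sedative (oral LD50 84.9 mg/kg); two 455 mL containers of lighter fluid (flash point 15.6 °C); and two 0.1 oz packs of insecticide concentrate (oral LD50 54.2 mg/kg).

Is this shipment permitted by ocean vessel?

No

Oral LD50 84.9 mg/kg meets the Class 6.1 criterion (Toxic), so the veterinary sedative is Class 6.1.
The lighter fluid has flash point 15.6 °C, which is ≤ 60.5 °C, so it is Class 3 (Flammable Liquid).
With oral LD50 54.2 mg/kg (< 100 mg/kg), the insecticide concentrate falls in Class 6.1.
Class 3 quantity: two 455 mL containers = 910 mL.
That is within the Class 3 ocean vessel limit of 1 L.
Class 6.1 net quantity: (three 0.1 oz packs = 8.52 g) + (two 0.1 oz packs = 5.68 g) = 14.2 g.
That exceeds the Class 6.1 ocean vessel limit of 2 g.
The segregation rule (Class 4.1 with Class 6.1) does not apply to Class 3 with Class 6.1.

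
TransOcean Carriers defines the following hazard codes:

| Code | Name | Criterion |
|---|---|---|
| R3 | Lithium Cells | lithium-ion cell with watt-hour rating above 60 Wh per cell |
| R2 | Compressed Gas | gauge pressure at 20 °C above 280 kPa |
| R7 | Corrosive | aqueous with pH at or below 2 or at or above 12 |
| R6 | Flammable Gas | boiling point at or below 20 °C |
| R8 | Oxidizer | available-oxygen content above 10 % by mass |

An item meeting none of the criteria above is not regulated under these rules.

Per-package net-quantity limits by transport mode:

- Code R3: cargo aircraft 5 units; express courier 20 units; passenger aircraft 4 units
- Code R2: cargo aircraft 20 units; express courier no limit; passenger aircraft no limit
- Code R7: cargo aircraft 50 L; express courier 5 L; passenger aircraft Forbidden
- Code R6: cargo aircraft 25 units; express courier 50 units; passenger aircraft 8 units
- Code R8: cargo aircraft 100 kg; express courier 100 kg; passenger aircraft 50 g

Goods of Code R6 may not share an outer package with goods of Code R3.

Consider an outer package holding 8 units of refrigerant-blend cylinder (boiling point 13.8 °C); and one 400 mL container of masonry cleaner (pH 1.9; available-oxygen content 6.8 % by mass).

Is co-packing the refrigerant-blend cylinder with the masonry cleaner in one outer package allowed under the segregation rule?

With boiling point 13.8 °C (≤ 20 °C), the refrigerant-blend cylinder falls in Code R6.
Masonry cleaner: pH 1.9 ≤ 2 → Code R7 (Corrosive).
No segregation rule bars Code R6 with Code R7.

Yes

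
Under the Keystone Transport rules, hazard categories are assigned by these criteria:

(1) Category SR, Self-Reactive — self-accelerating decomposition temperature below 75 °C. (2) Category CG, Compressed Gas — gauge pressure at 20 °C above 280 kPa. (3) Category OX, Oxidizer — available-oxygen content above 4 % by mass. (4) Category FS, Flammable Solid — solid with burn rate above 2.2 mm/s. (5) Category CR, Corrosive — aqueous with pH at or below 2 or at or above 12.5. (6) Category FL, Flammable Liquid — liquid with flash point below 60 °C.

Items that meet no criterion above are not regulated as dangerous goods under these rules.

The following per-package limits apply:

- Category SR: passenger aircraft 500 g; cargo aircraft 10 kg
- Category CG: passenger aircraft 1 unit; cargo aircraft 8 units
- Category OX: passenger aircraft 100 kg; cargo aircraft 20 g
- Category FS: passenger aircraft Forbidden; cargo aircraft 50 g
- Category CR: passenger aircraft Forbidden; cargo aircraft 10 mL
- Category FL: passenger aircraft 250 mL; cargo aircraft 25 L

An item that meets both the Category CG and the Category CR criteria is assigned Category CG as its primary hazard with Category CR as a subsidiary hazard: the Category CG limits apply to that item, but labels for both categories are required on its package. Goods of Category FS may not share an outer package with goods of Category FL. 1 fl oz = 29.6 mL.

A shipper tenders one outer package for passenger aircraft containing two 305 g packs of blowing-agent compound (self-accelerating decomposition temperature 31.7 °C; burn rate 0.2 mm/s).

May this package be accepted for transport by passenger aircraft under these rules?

Blowing-agent compound: self-accelerating decomposition temperature 31.7 °C < 75 °C → Category SR (Self-Reactive).
Category SR quantity: two 305 g packs = 610 g.
That exceeds the Category SR passenger aircraft limit of 500 g.

No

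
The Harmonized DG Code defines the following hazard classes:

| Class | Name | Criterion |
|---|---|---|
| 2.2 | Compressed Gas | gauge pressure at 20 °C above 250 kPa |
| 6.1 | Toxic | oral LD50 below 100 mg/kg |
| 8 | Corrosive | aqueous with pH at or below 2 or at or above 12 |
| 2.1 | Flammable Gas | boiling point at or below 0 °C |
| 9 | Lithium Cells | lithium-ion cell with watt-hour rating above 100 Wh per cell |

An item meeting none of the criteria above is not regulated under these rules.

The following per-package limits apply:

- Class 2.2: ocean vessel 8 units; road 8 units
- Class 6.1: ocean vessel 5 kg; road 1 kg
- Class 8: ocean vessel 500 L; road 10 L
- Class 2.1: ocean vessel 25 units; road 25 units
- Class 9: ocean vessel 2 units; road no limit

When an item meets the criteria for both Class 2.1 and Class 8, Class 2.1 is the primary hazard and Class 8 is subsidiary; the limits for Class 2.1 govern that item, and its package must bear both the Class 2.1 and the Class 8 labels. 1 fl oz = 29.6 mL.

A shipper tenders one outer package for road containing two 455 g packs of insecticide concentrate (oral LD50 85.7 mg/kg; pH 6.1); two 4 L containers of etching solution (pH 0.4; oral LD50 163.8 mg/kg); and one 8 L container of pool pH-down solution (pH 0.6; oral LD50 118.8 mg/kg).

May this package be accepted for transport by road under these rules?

No

The insecticide concentrate has oral LD50 85.7 mg/kg, which is < 100 mg/kg, so it is Class 6.1 (Toxic).
With pH 0.4 (≤ 2), the etching solution falls in Class 8.
pH 0.6 meets the Class 8 criterion (Corrosive), so the pool pH-down solution is Class 8.
Total Class 8: (two 4 L containers = 8 L) + 8 L = 16 L.
That exceeds the Class 8 road limit of 10 L.
Class 6.1 quantity: two 455 g packs = 910 g.
910 g is within the road limit of 1 kg for Class 6.1.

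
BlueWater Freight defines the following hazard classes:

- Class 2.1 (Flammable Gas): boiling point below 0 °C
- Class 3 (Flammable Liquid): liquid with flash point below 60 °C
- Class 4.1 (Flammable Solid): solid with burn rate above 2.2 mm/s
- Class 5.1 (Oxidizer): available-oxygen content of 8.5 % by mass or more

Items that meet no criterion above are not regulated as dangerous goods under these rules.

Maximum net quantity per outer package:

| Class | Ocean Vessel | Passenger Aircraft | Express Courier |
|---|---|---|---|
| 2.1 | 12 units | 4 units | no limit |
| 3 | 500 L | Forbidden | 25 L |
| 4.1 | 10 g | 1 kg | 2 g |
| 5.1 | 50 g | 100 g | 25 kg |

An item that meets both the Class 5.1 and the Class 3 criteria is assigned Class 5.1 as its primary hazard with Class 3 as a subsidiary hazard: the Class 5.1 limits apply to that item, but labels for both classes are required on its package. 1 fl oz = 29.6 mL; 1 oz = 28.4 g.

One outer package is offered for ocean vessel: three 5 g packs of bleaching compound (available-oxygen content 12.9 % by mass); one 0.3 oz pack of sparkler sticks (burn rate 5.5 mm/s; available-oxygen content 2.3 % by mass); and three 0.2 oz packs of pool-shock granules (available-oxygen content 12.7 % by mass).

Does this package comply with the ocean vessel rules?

Yes

The bleaching compound has available-oxygen content 12.9 % by mass, which is ≥ 8.5 % by mass, so it is Class 5.1 (Oxidizer).
With burn rate 5.5 mm/s (> 2.2 mm/s), the sparkler sticks fall in Class 4.1.
The pool-shock granules have available-oxygen content 12.7 % by mass, which is ≥ 8.5 % by mass, so they are Class 5.1 (Oxidizer).
Class 5.1 net quantity: (three 5 g packs = 15 g) + (three 0.2 oz packs = 17.04 g) = 32.04 g.
32.04 g ≤ 50 g (ocean vessel limit, Class 5.1) — within limit.
Class 4.1 quantity: one 0.3 oz pack = 8.52 g.
That is within the Class 4.1 ocean vessel limit of 10 g.
Every hazard class is within its ocean vessel limit and no segregation rule is violated.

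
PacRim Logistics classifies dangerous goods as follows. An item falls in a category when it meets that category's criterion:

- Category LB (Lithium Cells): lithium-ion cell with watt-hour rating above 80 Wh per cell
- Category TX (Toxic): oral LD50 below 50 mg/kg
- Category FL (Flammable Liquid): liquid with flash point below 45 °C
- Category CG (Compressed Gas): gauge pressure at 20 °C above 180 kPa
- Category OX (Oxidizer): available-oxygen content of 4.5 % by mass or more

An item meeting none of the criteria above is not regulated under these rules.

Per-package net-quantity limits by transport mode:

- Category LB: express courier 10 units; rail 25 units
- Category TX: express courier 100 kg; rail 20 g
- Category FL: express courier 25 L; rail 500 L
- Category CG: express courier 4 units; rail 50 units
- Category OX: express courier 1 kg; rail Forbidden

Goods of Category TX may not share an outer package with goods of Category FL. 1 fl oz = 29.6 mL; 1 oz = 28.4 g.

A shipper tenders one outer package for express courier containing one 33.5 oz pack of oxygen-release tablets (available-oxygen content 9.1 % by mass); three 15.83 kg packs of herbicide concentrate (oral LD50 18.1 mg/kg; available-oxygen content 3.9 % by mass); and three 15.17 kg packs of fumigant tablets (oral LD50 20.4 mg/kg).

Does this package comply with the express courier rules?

Oxygen-release tablets: available-oxygen content 9.1 % by mass ≥ 4.5 % by mass → Category OX (Oxidizer).
With oral LD50 18.1 mg/kg (< 50 mg/kg), the herbicide concentrate falls in Category TX.
Fumigant tablets: oral LD50 20.4 mg/kg < 50 mg/kg → Category TX (Toxic).
Category TX net quantity: (three 15.83 kg packs = 47.49 kg) + (three 15.17 kg packs = 45.51 kg) = 93 kg.
That is within the Category TX express courier limit of 100 kg.
Category OX quantity: one 33.5 oz pack = 951.4 g.
951.4 g is within the express courier limit of 1 kg for Category OX.
The segregation rule (Category TX with Category FL) does not apply to Category TX with Category OX.
Every hazard category is within its express courier limit and no segregation rule is violated.

Yes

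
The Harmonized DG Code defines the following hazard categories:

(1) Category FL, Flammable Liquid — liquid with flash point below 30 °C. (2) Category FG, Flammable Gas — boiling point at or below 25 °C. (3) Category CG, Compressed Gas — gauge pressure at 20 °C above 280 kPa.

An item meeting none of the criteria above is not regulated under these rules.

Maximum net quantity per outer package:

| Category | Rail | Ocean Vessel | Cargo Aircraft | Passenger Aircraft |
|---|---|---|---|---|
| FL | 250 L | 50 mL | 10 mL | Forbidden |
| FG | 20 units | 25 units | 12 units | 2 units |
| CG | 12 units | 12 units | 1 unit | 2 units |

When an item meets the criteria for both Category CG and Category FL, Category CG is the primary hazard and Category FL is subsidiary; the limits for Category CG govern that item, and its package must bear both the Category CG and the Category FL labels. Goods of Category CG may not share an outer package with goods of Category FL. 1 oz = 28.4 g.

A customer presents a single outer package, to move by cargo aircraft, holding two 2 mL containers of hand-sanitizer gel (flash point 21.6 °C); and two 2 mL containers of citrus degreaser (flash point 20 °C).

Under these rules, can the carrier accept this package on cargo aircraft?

Flash point 21.6 °C meets the Category FL criterion (Flammable Liquid), so the hand-sanitizer gel is Category FL.
With flash point 20 °C (< 30 °C), the citrus degreaser falls in Category FL.
Category FL net quantity: (two 2 mL containers = 4 mL) + (two 2 mL containers = 4 mL) = 8 mL.
8 mL ≤ 10 mL (cargo aircraft limit, Category FL) — within limit.

Yes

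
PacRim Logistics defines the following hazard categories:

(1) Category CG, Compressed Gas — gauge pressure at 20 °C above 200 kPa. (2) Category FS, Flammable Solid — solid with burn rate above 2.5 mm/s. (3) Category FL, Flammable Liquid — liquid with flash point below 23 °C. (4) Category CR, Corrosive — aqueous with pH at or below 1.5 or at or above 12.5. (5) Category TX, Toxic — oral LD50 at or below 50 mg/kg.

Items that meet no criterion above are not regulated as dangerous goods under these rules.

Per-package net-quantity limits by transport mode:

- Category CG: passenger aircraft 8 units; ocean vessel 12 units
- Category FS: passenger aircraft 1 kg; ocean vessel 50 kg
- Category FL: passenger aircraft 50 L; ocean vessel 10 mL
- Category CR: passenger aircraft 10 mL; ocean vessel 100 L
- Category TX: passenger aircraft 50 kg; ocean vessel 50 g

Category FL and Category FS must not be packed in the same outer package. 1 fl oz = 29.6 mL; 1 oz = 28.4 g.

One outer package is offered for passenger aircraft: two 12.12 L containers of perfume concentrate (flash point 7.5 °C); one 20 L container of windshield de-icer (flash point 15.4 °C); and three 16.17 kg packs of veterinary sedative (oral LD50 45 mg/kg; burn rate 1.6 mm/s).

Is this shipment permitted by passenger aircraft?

Yes

Perfume concentrate: flash point 7.5 °C < 23 °C → Category FL (Flammable Liquid).
With flash point 15.4 °C (< 23 °C), the windshield de-icer falls in Category FL.
Oral LD50 45 mg/kg meets the Category TX criterion (Toxic), so the veterinary sedative is Category TX.
Total Category FL: (two 12.12 L containers = 24.24 L) + 20 L = 44.24 L.
That is within the Category FL passenger aircraft limit of 50 L.
Category TX quantity: three 16.17 kg packs = 48.51 kg.
That is within the Category TX passenger aircraft limit of 50 kg.
The segregation rule (Category FL with Category FS) does not apply to Category FL with Category TX.
Every hazard category is within its passenger aircraft limit and no segregation rule is violated.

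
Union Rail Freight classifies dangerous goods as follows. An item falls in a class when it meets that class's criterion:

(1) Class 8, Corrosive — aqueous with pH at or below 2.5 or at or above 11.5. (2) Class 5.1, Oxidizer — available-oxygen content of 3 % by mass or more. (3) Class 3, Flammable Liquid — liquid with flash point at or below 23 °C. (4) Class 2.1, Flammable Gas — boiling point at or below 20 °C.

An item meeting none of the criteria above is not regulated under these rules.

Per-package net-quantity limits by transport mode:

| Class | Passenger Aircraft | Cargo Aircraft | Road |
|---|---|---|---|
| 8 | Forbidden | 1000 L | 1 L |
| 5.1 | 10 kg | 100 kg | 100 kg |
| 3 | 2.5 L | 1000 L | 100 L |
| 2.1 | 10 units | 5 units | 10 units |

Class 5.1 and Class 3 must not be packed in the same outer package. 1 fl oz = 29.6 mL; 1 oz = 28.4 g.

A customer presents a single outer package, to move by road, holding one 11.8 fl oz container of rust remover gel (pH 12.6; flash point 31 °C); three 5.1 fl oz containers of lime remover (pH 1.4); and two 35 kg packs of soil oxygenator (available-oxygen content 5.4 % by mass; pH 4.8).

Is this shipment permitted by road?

With pH 12.6 (≥ 11.5), the rust remover gel falls in Class 8.
With pH 1.4 (≤ 2.5), the lime remover falls in Class 8.
The soil oxygenator has available-oxygen content 5.4 % by mass, which is ≥ 3 % by mass, so it is Class 5.1 (Oxidizer).
Total Class 8: (one 11.8 fl oz container = 349.28 mL) + (three 5.1 fl oz containers = 452.88 mL) = 802.16 mL.
802.16 mL is within the road limit of 1 L for Class 8.
Class 5.1 quantity: two 35 kg packs = 70 kg.
70 kg is within the road limit of 100 kg for Class 5.1.
The segregation rule (Class 5.1 with Class 3) does not apply to Class 8 with Class 5.1.
Every hazard class is within its road limit and no segregation rule is violated.

Yes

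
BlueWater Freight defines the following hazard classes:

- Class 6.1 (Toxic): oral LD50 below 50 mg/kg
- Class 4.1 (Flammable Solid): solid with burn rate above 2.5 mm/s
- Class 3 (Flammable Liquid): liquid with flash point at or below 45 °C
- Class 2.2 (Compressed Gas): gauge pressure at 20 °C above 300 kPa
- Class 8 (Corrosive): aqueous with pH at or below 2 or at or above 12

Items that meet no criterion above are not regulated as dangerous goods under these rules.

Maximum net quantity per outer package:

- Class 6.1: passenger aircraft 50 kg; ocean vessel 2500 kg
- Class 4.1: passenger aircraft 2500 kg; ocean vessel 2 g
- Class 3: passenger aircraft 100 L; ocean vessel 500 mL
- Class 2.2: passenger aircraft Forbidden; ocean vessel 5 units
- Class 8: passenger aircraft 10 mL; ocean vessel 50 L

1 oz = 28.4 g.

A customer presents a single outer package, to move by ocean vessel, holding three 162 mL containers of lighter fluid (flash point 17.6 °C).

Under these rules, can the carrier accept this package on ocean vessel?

The lighter fluid has flash point 17.6 °C, which is ≤ 45 °C, so it is Class 3 (Flammable Liquid).
Class 3 quantity: three 162 mL containers = 486 mL.
486 mL ≤ 500 mL (ocean vessel limit, Class 3) — within limit.

Yes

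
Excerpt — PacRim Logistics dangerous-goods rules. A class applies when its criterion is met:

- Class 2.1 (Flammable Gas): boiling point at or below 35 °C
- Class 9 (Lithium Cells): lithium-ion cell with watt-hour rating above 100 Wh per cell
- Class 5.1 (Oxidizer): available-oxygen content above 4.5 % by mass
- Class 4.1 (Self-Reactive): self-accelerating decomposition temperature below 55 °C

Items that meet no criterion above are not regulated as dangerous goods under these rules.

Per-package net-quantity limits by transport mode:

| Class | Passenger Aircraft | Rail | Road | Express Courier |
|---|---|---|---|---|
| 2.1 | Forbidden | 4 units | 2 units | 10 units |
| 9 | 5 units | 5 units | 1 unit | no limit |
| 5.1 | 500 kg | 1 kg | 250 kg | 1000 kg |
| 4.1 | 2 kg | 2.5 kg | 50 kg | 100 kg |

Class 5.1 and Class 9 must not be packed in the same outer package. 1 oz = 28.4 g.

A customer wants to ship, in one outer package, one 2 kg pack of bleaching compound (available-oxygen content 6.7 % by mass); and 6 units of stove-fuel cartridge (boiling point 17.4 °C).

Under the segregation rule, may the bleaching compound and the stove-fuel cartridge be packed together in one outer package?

Bleaching compound: available-oxygen content 6.7 % by mass > 4.5 % by mass → Class 5.1 (Oxidizer).
Stove-fuel cartridge: boiling point 17.4 °C ≤ 35 °C → Class 2.1 (Flammable Gas).
No segregation rule bars Class 5.1 with Class 2.1.

Yes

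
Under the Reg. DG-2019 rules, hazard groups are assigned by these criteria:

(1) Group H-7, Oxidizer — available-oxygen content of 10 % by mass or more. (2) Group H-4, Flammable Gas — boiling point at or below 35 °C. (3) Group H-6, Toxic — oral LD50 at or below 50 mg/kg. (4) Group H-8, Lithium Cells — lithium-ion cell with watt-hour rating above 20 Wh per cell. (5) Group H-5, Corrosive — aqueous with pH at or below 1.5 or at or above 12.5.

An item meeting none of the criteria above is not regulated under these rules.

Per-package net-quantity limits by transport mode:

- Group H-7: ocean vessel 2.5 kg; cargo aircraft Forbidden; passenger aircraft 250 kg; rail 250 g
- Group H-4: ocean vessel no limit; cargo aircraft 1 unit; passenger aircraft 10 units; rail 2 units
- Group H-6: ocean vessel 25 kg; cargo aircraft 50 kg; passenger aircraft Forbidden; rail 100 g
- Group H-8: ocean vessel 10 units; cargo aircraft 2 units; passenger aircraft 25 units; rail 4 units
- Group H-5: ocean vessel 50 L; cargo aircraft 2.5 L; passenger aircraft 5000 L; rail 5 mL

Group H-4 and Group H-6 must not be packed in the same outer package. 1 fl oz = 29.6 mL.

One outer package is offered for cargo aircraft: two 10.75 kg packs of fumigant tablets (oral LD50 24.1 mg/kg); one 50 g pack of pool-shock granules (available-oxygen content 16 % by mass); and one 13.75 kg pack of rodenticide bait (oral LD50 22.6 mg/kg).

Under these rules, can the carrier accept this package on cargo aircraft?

No

The fumigant tablets have oral LD50 24.1 mg/kg, which is ≤ 50 mg/kg, so they are Group H-6 (Toxic).
The pool-shock granules have available-oxygen content 16 % by mass, which is ≥ 10 % by mass, so they are Group H-7 (Oxidizer).
The rodenticide bait has oral LD50 22.6 mg/kg, which is ≤ 50 mg/kg, so it is Group H-6 (Toxic).
Total Group H-6: (two 10.75 kg packs = 21.5 kg) + 13.75 kg = 35.25 kg.
35.25 kg is within the cargo aircraft limit of 50 kg for Group H-6.
Group H-7 quantity: 50 g.
By cargo aircraft, Group H-7 is Forbidden regardless of quantity.
The segregation rule (Group H-4 with Group H-6) does not apply to Group H-6 with Group H-7.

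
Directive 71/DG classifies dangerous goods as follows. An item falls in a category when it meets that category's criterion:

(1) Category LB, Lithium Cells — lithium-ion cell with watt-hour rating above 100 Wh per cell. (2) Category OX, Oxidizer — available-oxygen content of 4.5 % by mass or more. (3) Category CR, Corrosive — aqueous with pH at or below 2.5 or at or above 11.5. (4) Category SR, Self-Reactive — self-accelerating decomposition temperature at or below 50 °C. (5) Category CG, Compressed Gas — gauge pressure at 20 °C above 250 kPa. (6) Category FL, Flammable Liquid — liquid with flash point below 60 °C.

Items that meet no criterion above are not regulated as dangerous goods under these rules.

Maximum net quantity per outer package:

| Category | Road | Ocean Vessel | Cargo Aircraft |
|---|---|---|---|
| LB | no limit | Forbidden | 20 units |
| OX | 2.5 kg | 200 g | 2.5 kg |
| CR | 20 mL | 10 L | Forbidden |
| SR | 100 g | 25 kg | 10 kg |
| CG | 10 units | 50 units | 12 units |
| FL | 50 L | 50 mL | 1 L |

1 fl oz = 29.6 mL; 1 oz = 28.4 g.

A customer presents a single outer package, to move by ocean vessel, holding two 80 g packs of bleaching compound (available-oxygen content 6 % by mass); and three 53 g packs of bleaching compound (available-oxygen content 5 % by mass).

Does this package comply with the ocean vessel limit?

No

The bleaching compound has available-oxygen content 6 % by mass, which is ≥ 4.5 % by mass, so it is Category OX (Oxidizer).
With available-oxygen content 5 % by mass (≥ 4.5 % by mass), the bleaching compound falls in Category OX.
Total Category OX: (two 80 g packs = 160 g) + (three 53 g packs = 159 g) = 319 g.
319 g > 200 g (ocean vessel limit, Category OX) — over the limit.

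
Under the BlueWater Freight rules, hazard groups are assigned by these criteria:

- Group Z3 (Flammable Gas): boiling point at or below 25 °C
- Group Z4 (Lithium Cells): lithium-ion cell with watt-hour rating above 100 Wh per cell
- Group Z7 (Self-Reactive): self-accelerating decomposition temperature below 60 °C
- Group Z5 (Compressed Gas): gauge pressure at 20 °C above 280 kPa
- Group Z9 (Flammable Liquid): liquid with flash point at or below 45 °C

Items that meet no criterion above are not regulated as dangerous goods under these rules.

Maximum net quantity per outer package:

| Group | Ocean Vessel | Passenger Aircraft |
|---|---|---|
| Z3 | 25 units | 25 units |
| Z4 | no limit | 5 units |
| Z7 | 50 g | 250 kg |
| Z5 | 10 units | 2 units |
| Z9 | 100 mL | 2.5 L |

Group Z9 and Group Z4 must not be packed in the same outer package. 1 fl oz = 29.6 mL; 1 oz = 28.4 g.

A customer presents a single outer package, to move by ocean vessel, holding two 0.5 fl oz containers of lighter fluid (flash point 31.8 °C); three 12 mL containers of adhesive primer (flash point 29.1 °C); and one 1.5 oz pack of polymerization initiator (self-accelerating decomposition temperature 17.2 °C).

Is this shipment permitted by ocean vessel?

Yes

With flash point 31.8 °C (≤ 45 °C), the lighter fluid falls in Group Z9.
The adhesive primer has flash point 29.1 °C, which is ≤ 45 °C, so it is Group Z9 (Flammable Liquid).
With self-accelerating decomposition temperature 17.2 °C (< 60 °C), the polymerization initiator falls in Group Z7.
Group Z9 net quantity: (two 0.5 fl oz containers = 29.6 mL) + (three 12 mL containers = 36 mL) = 65.6 mL.
65.6 mL is within the ocean vessel limit of 100 mL for Group Z9.
Group Z7 quantity: one 1.5 oz pack = 42.6 g.
42.6 g ≤ 50 g (ocean vessel limit, Group Z7) — within limit.
The segregation rule (Group Z9 with Group Z4) does not apply to Group Z9 with Group Z7.
Every hazard group is within its ocean vessel limit and no segregation rule is violated.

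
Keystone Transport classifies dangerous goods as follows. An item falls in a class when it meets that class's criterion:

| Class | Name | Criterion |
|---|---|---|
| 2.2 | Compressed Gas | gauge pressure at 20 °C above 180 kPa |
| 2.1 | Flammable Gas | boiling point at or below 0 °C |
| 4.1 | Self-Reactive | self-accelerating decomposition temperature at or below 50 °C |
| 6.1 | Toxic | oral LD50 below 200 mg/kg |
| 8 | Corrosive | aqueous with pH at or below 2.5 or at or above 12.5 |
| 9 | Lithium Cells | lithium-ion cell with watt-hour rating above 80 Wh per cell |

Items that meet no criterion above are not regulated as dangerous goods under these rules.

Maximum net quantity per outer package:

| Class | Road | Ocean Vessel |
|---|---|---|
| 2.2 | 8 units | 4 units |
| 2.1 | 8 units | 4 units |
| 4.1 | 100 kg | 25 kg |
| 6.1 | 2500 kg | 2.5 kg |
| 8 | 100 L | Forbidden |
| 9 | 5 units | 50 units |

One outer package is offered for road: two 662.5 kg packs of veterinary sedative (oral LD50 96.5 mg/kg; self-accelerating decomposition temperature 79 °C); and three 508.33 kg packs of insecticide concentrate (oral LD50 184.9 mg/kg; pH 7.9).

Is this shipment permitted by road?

With oral LD50 96.5 mg/kg (< 200 mg/kg), the veterinary sedative falls in Class 6.1.
Insecticide concentrate: oral LD50 184.9 mg/kg < 200 mg/kg → Class 6.1 (Toxic).
Class 6.1 net quantity: (two 662.5 kg packs = 1325 kg) + (three 508.33 kg packs = 1524.99 kg) = 2849.99 kg.
That exceeds the Class 6.1 road limit of 2500 kg.

No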